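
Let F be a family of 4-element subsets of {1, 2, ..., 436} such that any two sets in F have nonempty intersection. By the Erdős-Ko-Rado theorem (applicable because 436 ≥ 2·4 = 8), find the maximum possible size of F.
max |F| = C(435, 3) = 13624345

The Erdős-Ko-Rado theorem states: for n ≥ 2k, an intersecting family of k-subsets of an n-element set has size at most C(n − 1, k − 1), with equality for 'star' families {A ⊆ [n] : |A| = k, i ∈ A} (fix an element i). For n = 436, k = 4: C(435, 3) = 13624345.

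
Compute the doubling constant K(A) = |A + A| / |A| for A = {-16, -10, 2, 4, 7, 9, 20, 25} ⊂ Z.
K = |A + A| / |A| = 31/8

Enumerate A + A = {a + b : a, b ∈ A}. With |A| = 8, there are |A|^2 = 64 ordered sum pairs; collecting distinct values, A + A = {-32, -26, -20, -14, -12, -9, -8, -7, -6, -3, -1, 4, 6, 8, 9, 10, 11, 13, 14, 15, 16, 18, 22, 24, 27, 29, 32, 34, 40, 45, 50}, so |A + A| = 31. Thus K = 31/8. For comparison, the minimum possible |A + A| over all 8-element sets is 2·8 − 1 = 15 (so min K = 15/8), attained only by arithmetic progressions.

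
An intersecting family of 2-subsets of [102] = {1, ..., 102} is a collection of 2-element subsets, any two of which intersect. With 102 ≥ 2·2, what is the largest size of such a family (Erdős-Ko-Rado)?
max |F| = C(101, 1) = 101

Erdős-Ko-Rado (1961): when n ≥ 2k, max |F| = C(n−1, k−1). The bound is attained by the star {A : i ∈ A} for any fixed i ∈ [n]. Here C(102−1, 2−1) = C(101, 1) = 101.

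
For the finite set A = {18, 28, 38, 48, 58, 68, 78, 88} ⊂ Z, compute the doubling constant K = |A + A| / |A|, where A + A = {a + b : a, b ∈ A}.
K = |A + A| / |A| = 15/8

Enumerate A + A = {a + b : a, b ∈ A}. With |A| = 8, there are |A|^2 = 64 ordered sum pairs; collecting distinct values, A + A = {36, 46, 56, 66, 76, 86, 96, 106, 116, 126, 136, 146, 156, 166, 176}, so |A + A| = 15. Thus K = 15/8. Here |A + A| = 2|A| − 1 = 15, the minimum possible — so K = 15/8 is minimal, which holds iff A is an arithmetic progression.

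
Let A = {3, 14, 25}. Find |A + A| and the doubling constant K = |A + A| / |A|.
K = |A + A| / |A| = 5/3

Enumerate A + A = {a + b : a, b ∈ A}. With |A| = 3, there are |A|^2 = 9 ordered sum pairs; collecting distinct values, A + A = {6, 17, 28, 39, 50}, so |A + A| = 5. Thus K = 5/3. Here |A + A| = 2|A| − 1 = 5, the minimum possible — so K = 5/3 is minimal, which holds iff A is an arithmetic progression.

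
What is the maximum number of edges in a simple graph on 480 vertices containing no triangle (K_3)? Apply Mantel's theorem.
ex(480, K_3) = ⌊480^2/4⌋ = 57600

Mantel (1907): a triangle-free graph on n vertices has at most ⌊n^2/4⌋ edges, with equality for the complete bipartite graph K_{⌊n/2⌋, ⌈n/2⌉}. For n = 480: ⌊480^2/4⌋ = ⌊230400/4⌋ = 57600. The extremal graph is K_{240, 240}, which has 240·240 = 57600 edges.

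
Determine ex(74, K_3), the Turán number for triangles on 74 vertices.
ex(74, K_3) = ⌊74^2/4⌋ = 1369

Mantel (1907): a triangle-free graph on n vertices has at most ⌊n^2/4⌋ edges, with equality for the complete bipartite graph K_{⌊n/2⌋, ⌈n/2⌉}. For n = 74: ⌊74^2/4⌋ = ⌊5476/4⌋ = 1369. The extremal graph is K_{37, 37}, which has 37·37 = 1369 edges.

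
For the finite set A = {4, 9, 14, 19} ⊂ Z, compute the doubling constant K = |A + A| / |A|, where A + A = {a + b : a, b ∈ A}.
K = |A + A| / |A| = 7/4

Enumerate A + A = {a + b : a, b ∈ A}. With |A| = 4, there are |A|^2 = 16 ordered sum pairs; collecting distinct values, A + A = {8, 13, 18, 23, 28, 33, 38}, so |A + A| = 7. Thus K = 7/4. Here |A + A| = 2|A| − 1 = 7, the minimum possible — so K = 7/4 is minimal, which holds iff A is an arithmetic progression.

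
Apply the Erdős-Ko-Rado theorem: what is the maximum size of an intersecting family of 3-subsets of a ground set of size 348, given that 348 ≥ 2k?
max |F| = C(347, 2) = 60031

Erdős-Ko-Rado (1961): when n ≥ 2k, max |F| = C(n−1, k−1). The bound is attained by the star {A : i ∈ A} for any fixed i ∈ [n]. Here C(348−1, 3−1) = C(347, 2) = 60031.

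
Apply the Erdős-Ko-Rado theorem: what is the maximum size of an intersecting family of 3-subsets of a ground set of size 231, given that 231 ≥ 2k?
max |F| = C(230, 2) = 26335

Erdős-Ko-Rado (1961): when n ≥ 2k, max |F| = C(n−1, k−1). The bound is attained by the star {A : i ∈ A} for any fixed i ∈ [n]. Here C(231−1, 3−1) = C(230, 2) = 26335.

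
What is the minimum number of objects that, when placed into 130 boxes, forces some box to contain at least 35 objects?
n = (35 − 1)·130 + 1 = 4421

By the generalised pigeonhole principle, to guarantee some box contains ≥ r objects we need more than (r − 1) · k objects total. Threshold: n = (r − 1) · k + 1. With r = 35 and k = 130: n = 34 · 130 + 1 = 4420 + 1 = 4421. For n = 4420 = 34 · 130, we can put exactly 34 objects in every box, avoiding 35 in any single one — so 4421 is tight.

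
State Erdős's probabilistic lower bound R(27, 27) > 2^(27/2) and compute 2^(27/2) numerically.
2^(27/2) = 11585.2375; so R(27, 27) > 11585.2375

Colour each edge of K_n uniformly at random with red/blue. The expected number of monochromatic K_27 is C(n, 27) · 2 · 2^(−C(27,2)). If C(n, 27) · 2^(1 − C(27,2)) < 1, then with positive probability no monochromatic K_27 exists, so R(27, 27) > n. The standard estimate C(n, 27) ≤ n^27/27! shows this inequality holds whenever n ≤ 2^(27/2) (since 27! · 2^(C(27,2) − 1) > 2^(27^2/2) ≥ n^27). Hence R(27, 27) > 2^(27/2) = 11585.2375.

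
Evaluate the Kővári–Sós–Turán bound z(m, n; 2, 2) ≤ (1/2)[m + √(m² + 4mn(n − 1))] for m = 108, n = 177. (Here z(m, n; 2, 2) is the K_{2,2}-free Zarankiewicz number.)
z(108, 177; 2, 2) ≤ (1/2)[108 + √(108² + 4·108·177·176)] = (1/2)[108 + √13469328] = 1889.0292

Kővári–Sós–Turán: let r_1, ..., r_108 be the row sums and z = Σ r_i the total number of 1s. Each pair of columns can share at most one row with both entries 1 (else a 2×2 all-ones block appears), so Σ_i C(r_i, 2) ≤ C(177, 2) = 15576. By convexity Σ_i C(r_i, 2) ≥ 108·C(z/108, 2) = z(z − 108)/(2·108), giving z² − 108z − 108·177·176 ≤ 0 and hence z ≤ (1/2)[108 + √(11664 + 4·3364416)] = (1/2)[108 + √13469328] ≈ (1/2)(108 + 3670.0583) = 1889.0292.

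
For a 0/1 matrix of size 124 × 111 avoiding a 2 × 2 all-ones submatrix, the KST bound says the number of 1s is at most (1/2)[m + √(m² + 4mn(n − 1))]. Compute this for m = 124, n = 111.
z(124, 111; 2, 2) ≤ (1/2)[124 + √(124² + 4·124·111·110)] = (1/2)[124 + √6071536] = 1294.0244

Kővári–Sós–Turán: let r_1, ..., r_124 be the row sums and z = Σ r_i the total number of 1s. Each pair of columns can share at most one row with both entries 1 (else a 2×2 all-ones block appears), so Σ_i C(r_i, 2) ≤ C(111, 2) = 6105. By convexity Σ_i C(r_i, 2) ≥ 124·C(z/124, 2) = z(z − 124)/(2·124), giving z² − 124z − 124·111·110 ≤ 0 and hence z ≤ (1/2)[124 + √(15376 + 4·1514040)] = (1/2)[124 + √6071536] ≈ (1/2)(124 + 2464.0487) = 1294.0244.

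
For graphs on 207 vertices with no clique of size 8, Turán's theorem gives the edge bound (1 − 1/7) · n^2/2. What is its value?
Turán density bound = (6/7) · 207^2/2 = 128547/7 ≈ 18363.8571

Turán's theorem: ex(n, K_{r+1}) is achieved by the complete r-partite Turán graph T(n, r) with parts as balanced as possible, and is at most (1 − 1/r) · n^2/2. For r = 7, n = 207: the density bound is (6/7) · 42849/2 = 128547/7 ≈ 18363.8571. The integer-valued extremum is e(T(207, 7)) = 18363, which is strictly less than the density bound 128547/7 since 7 ∤ 207 (the parts of T(207, 7) cannot all be equal).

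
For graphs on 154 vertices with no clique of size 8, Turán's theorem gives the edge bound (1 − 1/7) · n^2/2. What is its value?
Turán density bound = (6/7) · 154^2/2 = 10164

Turán's theorem: ex(n, K_{r+1}) is achieved by the complete r-partite Turán graph T(n, r) with parts as balanced as possible, and is at most (1 − 1/r) · n^2/2. For r = 7, n = 154: the density bound is (6/7) · 23716/2 = 10164. Since 7 ∣ 154, the Turán graph T(154, 7) has parts of equal size 22, and its edge count e(T(154, 7)) = 10164 attains the density bound exactly.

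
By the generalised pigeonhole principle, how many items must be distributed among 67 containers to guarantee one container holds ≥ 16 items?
n = (16 − 1)·67 + 1 = 1006

By the generalised pigeonhole principle, to guarantee some box contains ≥ r objects we need more than (r − 1) · k objects total. Threshold: n = (r − 1) · k + 1. With r = 16 and k = 67: n = 15 · 67 + 1 = 1005 + 1 = 1006. For n = 1005 = 15 · 67, we can put exactly 15 objects in every box, avoiding 16 in any single one — so 1006 is tight.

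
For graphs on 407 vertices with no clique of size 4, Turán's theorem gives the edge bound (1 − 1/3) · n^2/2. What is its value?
Turán density bound = (2/3) · 407^2/2 = 165649/3 ≈ 55216.3333

Turán's theorem: ex(n, K_{r+1}) is achieved by the complete r-partite Turán graph T(n, r) with parts as balanced as possible, and is at most (1 − 1/r) · n^2/2. For r = 3, n = 407: the density bound is (2/3) · 165649/2 = 165649/3 ≈ 55216.3333. The integer-valued extremum is e(T(407, 3)) = 55216, which is strictly less than the density bound 165649/3 since 3 ∤ 407 (the parts of T(407, 3) cannot all be equal).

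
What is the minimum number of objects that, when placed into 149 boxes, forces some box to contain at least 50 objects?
n = (50 − 1)·149 + 1 = 7302

By the generalised pigeonhole principle, to guarantee some box contains ≥ r objects we need more than (r − 1) · k objects total. Threshold: n = (r − 1) · k + 1. With r = 50 and k = 149: n = 49 · 149 + 1 = 7301 + 1 = 7302. For n = 7301 = 49 · 149, we can put exactly 49 objects in every box, avoiding 50 in any single one — so 7302 is tight.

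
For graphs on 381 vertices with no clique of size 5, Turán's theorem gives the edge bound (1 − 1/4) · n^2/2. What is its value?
Turán density bound = (3/4) · 381^2/2 = 435483/8 ≈ 54435.375

Turán's theorem: ex(n, K_{r+1}) is achieved by the complete r-partite Turán graph T(n, r) with parts as balanced as possible, and is at most (1 − 1/r) · n^2/2. For r = 4, n = 381: the density bound is (3/4) · 145161/2 = 435483/8 ≈ 54435.375. The integer-valued extremum is e(T(381, 4)) = 54435, which is strictly less than the density bound 435483/8 since 4 ∤ 381 (the parts of T(381, 4) cannot all be equal).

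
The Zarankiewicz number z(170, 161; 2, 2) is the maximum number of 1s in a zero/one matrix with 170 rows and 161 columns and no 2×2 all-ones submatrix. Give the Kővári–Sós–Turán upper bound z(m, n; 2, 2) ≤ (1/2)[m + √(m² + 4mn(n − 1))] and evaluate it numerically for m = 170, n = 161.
z(170, 161; 2, 2) ≤ (1/2)[170 + √(170² + 4·170·161·160)] = (1/2)[170 + √17545700] = 2179.3794

Kővári–Sós–Turán: let r_1, ..., r_170 be the row sums and z = Σ r_i the total number of 1s. Each pair of columns can share at most one row with both entries 1 (else a 2×2 all-ones block appears), so Σ_i C(r_i, 2) ≤ C(161, 2) = 12880. By convexity Σ_i C(r_i, 2) ≥ 170·C(z/170, 2) = z(z − 170)/(2·170), giving z² − 170z − 170·161·160 ≤ 0 and hence z ≤ (1/2)[170 + √(28900 + 4·4379200)] = (1/2)[170 + √17545700] ≈ (1/2)(170 + 4188.7588) = 2179.3794.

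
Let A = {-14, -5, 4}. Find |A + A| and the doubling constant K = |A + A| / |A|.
K = |A + A| / |A| = 5/3

Enumerate A + A = {a + b : a, b ∈ A}. With |A| = 3, there are |A|^2 = 9 ordered sum pairs; collecting distinct values, A + A = {-28, -19, -10, -1, 8}, so |A + A| = 5. Thus K = 5/3. Here |A + A| = 2|A| − 1 = 5, the minimum possible — so K = 5/3 is minimal, which holds iff A is an arithmetic progression.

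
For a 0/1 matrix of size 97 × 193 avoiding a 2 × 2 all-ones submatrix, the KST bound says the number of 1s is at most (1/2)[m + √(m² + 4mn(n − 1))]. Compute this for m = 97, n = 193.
z(97, 193; 2, 2) ≤ (1/2)[97 + √(97² + 4·97·193·192)] = (1/2)[97 + √14387137] = 1945.019

Kővári–Sós–Turán: let r_1, ..., r_97 be the row sums and z = Σ r_i the total number of 1s. Each pair of columns can share at most one row with both entries 1 (else a 2×2 all-ones block appears), so Σ_i C(r_i, 2) ≤ C(193, 2) = 18528. By convexity Σ_i C(r_i, 2) ≥ 97·C(z/97, 2) = z(z − 97)/(2·97), giving z² − 97z − 97·193·192 ≤ 0 and hence z ≤ (1/2)[97 + √(9409 + 4·3594432)] = (1/2)[97 + √14387137] ≈ (1/2)(97 + 3793.038) = 1945.019.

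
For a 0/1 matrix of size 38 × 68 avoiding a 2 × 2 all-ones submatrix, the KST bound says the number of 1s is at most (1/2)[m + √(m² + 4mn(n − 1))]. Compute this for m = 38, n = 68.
z(38, 68; 2, 2) ≤ (1/2)[38 + √(38² + 4·38·68·67)] = (1/2)[38 + √693956] = 435.5201

Kővári–Sós–Turán: let r_1, ..., r_38 be the row sums and z = Σ r_i the total number of 1s. Each pair of columns can share at most one row with both entries 1 (else a 2×2 all-ones block appears), so Σ_i C(r_i, 2) ≤ C(68, 2) = 2278. By convexity Σ_i C(r_i, 2) ≥ 38·C(z/38, 2) = z(z − 38)/(2·38), giving z² − 38z − 38·68·67 ≤ 0 and hence z ≤ (1/2)[38 + √(1444 + 4·173128)] = (1/2)[38 + √693956] ≈ (1/2)(38 + 833.0402) = 435.5201.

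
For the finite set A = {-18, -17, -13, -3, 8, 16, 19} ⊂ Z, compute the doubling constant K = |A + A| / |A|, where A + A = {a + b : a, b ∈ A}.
K = |A + A| / |A| = 27/7

Enumerate A + A = {a + b : a, b ∈ A}. With |A| = 7, there are |A|^2 = 49 ordered sum pairs; collecting distinct values, A + A = {-36, -35, -34, -31, -30, -26, -21, -20, -16, -10, -9, -6, -5, -2, -1, 1, 2, 3, 5, 6, 13, 16, 24, 27, 32, 35, 38}, so |A + A| = 27. Thus K = 27/7. For comparison, the minimum possible |A + A| over all 7-element sets is 2·7 − 1 = 13 (so min K = 13/7), attained only by arithmetic progressions.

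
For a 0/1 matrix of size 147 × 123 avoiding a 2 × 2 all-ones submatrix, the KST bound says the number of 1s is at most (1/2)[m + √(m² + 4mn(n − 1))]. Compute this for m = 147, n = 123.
z(147, 123; 2, 2) ≤ (1/2)[147 + √(147² + 4·147·123·122)] = (1/2)[147 + √8845137] = 1560.5388

Kővári–Sós–Turán: let r_1, ..., r_147 be the row sums and z = Σ r_i the total number of 1s. Each pair of columns can share at most one row with both entries 1 (else a 2×2 all-ones block appears), so Σ_i C(r_i, 2) ≤ C(123, 2) = 7503. By convexity Σ_i C(r_i, 2) ≥ 147·C(z/147, 2) = z(z − 147)/(2·147), giving z² − 147z − 147·123·122 ≤ 0 and hence z ≤ (1/2)[147 + √(21609 + 4·2205882)] = (1/2)[147 + √8845137] ≈ (1/2)(147 + 2974.0775) = 1560.5388.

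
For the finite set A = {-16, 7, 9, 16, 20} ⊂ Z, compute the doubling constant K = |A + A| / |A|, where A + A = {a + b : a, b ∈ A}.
K = |A + A| / |A| = 15/5 = 3

Enumerate A + A = {a + b : a, b ∈ A}. With |A| = 5, there are |A|^2 = 25 ordered sum pairs; collecting distinct values, A + A = {-32, -9, -7, 0, 4, 14, 16, 18, 23, 25, 27, 29, 32, 36, 40}, so |A + A| = 15. Thus K = 15/5 = 3. For comparison, the minimum possible |A + A| over all 5-element sets is 2·5 − 1 = 9 (so min K = 9/5), attained only by arithmetic progressions.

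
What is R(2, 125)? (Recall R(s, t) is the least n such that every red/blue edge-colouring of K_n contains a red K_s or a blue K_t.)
R(2, 125) = 125

R(2, k) = k for all k ≥ 2: in a 2-colouring of K_k, either some edge is red (a red K_2) or all edges are blue (a blue K_k). And K_{124} coloured all-blue has no blue K_125, so R(2, 125) > 124. Hence R(2, 125) = 125.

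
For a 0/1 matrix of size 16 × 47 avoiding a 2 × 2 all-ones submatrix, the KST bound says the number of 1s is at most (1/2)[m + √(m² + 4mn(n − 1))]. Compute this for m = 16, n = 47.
z(16, 47; 2, 2) ≤ (1/2)[16 + √(16² + 4·16·47·46)] = (1/2)[16 + √138624] = 194.1612

Kővári–Sós–Turán: let r_1, ..., r_16 be the row sums and z = Σ r_i the total number of 1s. Each pair of columns can share at most one row with both entries 1 (else a 2×2 all-ones block appears), so Σ_i C(r_i, 2) ≤ C(47, 2) = 1081. By convexity Σ_i C(r_i, 2) ≥ 16·C(z/16, 2) = z(z − 16)/(2·16), giving z² − 16z − 16·47·46 ≤ 0 and hence z ≤ (1/2)[16 + √(256 + 4·34592)] = (1/2)[16 + √138624] ≈ (1/2)(16 + 372.3224) = 194.1612.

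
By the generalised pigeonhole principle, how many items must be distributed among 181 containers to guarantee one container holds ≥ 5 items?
n = (5 − 1)·181 + 1 = 725

By the generalised pigeonhole principle, to guarantee some box contains ≥ r objects we need more than (r − 1) · k objects total. Threshold: n = (r − 1) · k + 1. With r = 5 and k = 181: n = 4 · 181 + 1 = 724 + 1 = 725. For n = 724 = 4 · 181, we can put exactly 4 objects in every box, avoiding 5 in any single one — so 725 is tight.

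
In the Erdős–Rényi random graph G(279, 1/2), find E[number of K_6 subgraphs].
E[# K_6] = C(279, 6) · (1/2)^C(6, 2) = 620566904595 / 2^15 ≈ 18938198.992767

For each 6-subset S of vertices (there are C(279, 6) = 620566904595 such S), let X_S = 1 if S induces a K_6 (all C(6, 2) = 15 edges present). Then P(X_S = 1) = (1/2)^15 = 1/32768. By linearity of expectation, E[# K_6] = C(279, 6) · (1/2)^15 = 620566904595 / 32768 ≈ 18938198.992767.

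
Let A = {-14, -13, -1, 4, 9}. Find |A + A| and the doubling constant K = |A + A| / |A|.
K = |A + A| / |A| = 14/5

Enumerate A + A = {a + b : a, b ∈ A}. With |A| = 5, there are |A|^2 = 25 ordered sum pairs; collecting distinct values, A + A = {-28, -27, -26, -15, -14, -10, -9, -5, -4, -2, 3, 8, 13, 18}, so |A + A| = 14. Thus K = 14/5. For comparison, the minimum possible |A + A| over all 5-element sets is 2·5 − 1 = 9 (so min K = 9/5), attained only by arithmetic progressions.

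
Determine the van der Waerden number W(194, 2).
W(194, 2) = 194 + 1 = 195

A 2-term AP is any pair of integers, so a monochromatic 2-AP exists iff some colour is used at least twice. With 194 colours, the colouring i ↦ i on {1, ..., 194} uses each colour once, avoiding any monochromatic pair, so W(194, 2) > 194. For {1, ..., 195}, pigeonhole forces two integers of the same colour, which form a monochromatic 2-AP. Hence W(194, 2) = 195.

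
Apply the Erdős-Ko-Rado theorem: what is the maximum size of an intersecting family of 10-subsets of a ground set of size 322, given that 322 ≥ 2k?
max |F| = C(321, 9) = 89051382289283480

The Erdős-Ko-Rado theorem states: for n ≥ 2k, an intersecting family of k-subsets of an n-element set has size at most C(n − 1, k − 1), with equality for 'star' families {A ⊆ [n] : |A| = k, i ∈ A} (fix an element i). For n = 322, k = 10: C(321, 9) = 89051382289283480.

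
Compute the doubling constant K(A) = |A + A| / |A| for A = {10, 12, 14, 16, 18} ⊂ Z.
K = |A + A| / |A| = 9/5

Enumerate A + A = {a + b : a, b ∈ A}. With |A| = 5, there are |A|^2 = 25 ordered sum pairs; collecting distinct values, A + A = {20, 22, 24, 26, 28, 30, 32, 34, 36}, so |A + A| = 9. Thus K = 9/5. Here |A + A| = 2|A| − 1 = 9, the minimum possible — so K = 9/5 is minimal, which holds iff A is an arithmetic progression.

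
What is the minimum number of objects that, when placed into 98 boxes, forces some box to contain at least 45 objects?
n = (45 − 1)·98 + 1 = 4313

By the generalised pigeonhole principle, to guarantee some box contains ≥ r objects we need more than (r − 1) · k objects total. Threshold: n = (r − 1) · k + 1. With r = 45 and k = 98: n = 44 · 98 + 1 = 4312 + 1 = 4313. For n = 4312 = 44 · 98, we can put exactly 44 objects in every box, avoiding 45 in any single one — so 4313 is tight.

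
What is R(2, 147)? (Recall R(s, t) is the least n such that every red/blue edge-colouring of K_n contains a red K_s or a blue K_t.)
R(2, 147) = 147

R(2, k) = k for all k ≥ 2: in a 2-colouring of K_k, either some edge is red (a red K_2) or all edges are blue (a blue K_k). And K_{146} coloured all-blue has no blue K_147, so R(2, 147) > 146. Hence R(2, 147) = 147.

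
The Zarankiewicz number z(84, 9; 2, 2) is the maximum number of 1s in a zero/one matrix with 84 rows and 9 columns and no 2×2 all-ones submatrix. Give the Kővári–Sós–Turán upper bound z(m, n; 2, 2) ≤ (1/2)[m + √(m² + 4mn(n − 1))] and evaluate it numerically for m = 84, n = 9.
z(84, 9; 2, 2) ≤ (1/2)[84 + √(84² + 4·84·9·8)] = (1/2)[84 + √31248] = 130.3855

Kővári–Sós–Turán: let r_1, ..., r_84 be the row sums and z = Σ r_i the total number of 1s. Each pair of columns can share at most one row with both entries 1 (else a 2×2 all-ones block appears), so Σ_i C(r_i, 2) ≤ C(9, 2) = 36. By convexity Σ_i C(r_i, 2) ≥ 84·C(z/84, 2) = z(z − 84)/(2·84), giving z² − 84z − 84·9·8 ≤ 0 and hence z ≤ (1/2)[84 + √(7056 + 4·6048)] = (1/2)[84 + √31248] ≈ (1/2)(84 + 176.771) = 130.3855.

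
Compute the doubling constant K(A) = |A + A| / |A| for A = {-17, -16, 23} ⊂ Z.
K = |A + A| / |A| = 6/3 = 2

Enumerate A + A = {a + b : a, b ∈ A}. With |A| = 3, there are |A|^2 = 9 ordered sum pairs; collecting distinct values, A + A = {-34, -33, -32, 6, 7, 46}, so |A + A| = 6. Thus K = 6/3 = 2. For comparison, the minimum possible |A + A| over all 3-element sets is 2·3 − 1 = 5 (so min K = 5/3), attained only by arithmetic progressions.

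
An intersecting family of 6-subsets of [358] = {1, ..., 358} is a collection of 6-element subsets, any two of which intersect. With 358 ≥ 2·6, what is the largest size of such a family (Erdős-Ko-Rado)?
max |F| = C(357, 5) = 46983275241

The Erdős-Ko-Rado theorem states: for n ≥ 2k, an intersecting family of k-subsets of an n-element set has size at most C(n − 1, k − 1), with equality for 'star' families {A ⊆ [n] : |A| = k, i ∈ A} (fix an element i). For n = 358, k = 6: C(357, 5) = 46983275241.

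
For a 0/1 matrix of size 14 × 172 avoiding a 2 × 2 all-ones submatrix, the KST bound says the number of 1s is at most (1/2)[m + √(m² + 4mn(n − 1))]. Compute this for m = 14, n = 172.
z(14, 172; 2, 2) ≤ (1/2)[14 + √(14² + 4·14·172·171)] = (1/2)[14 + √1647268] = 648.7297

Kővári–Sós–Turán: let r_1, ..., r_14 be the row sums and z = Σ r_i the total number of 1s. Each pair of columns can share at most one row with both entries 1 (else a 2×2 all-ones block appears), so Σ_i C(r_i, 2) ≤ C(172, 2) = 14706. By convexity Σ_i C(r_i, 2) ≥ 14·C(z/14, 2) = z(z − 14)/(2·14), giving z² − 14z − 14·172·171 ≤ 0 and hence z ≤ (1/2)[14 + √(196 + 4·411768)] = (1/2)[14 + √1647268] ≈ (1/2)(14 + 1283.4594) = 648.7297.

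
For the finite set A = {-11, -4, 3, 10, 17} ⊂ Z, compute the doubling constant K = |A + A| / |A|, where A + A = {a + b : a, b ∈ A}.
K = |A + A| / |A| = 9/5

Enumerate A + A = {a + b : a, b ∈ A}. With |A| = 5, there are |A|^2 = 25 ordered sum pairs; collecting distinct values, A + A = {-22, -15, -8, -1, 6, 13, 20, 27, 34}, so |A + A| = 9. Thus K = 9/5. Here |A + A| = 2|A| − 1 = 9, the minimum possible — so K = 9/5 is minimal, which holds iff A is an arithmetic progression.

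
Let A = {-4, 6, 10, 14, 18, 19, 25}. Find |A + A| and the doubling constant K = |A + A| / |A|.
K = |A + A| / |A| = 25/7

Enumerate A + A = {a + b : a, b ∈ A}. With |A| = 7, there are |A|^2 = 49 ordered sum pairs; collecting distinct values, A + A = {-8, 2, 6, 10, 12, 14, 15, 16, 20, 21, 24, 25, 28, 29, 31, 32, 33, 35, 36, 37, 38, 39, 43, 44, 50}, so |A + A| = 25. Thus K = 25/7. For comparison, the minimum possible |A + A| over all 7-element sets is 2·7 − 1 = 13 (so min K = 13/7), attained only by arithmetic progressions.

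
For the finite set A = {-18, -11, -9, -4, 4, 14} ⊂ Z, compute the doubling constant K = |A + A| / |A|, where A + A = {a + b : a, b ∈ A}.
K = |A + A| / |A| = 20/6 = 10/3

Enumerate A + A = {a + b : a, b ∈ A}. With |A| = 6, there are |A|^2 = 36 ordered sum pairs; collecting distinct values, A + A = {-36, -29, -27, -22, -20, -18, -15, -14, -13, -8, -7, -5, -4, 0, 3, 5, 8, 10, 18, 28}, so |A + A| = 20. Thus K = 20/6 = 10/3. For comparison, the minimum possible |A + A| over all 6-element sets is 2·6 − 1 = 11 (so min K = 11/6), attained only by arithmetic progressions.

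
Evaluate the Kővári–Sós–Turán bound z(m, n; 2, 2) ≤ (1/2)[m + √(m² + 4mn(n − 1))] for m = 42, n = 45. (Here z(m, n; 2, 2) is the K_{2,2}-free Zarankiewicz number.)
z(42, 45; 2, 2) ≤ (1/2)[42 + √(42² + 4·42·45·44)] = (1/2)[42 + √334404] = 310.1384

Kővári–Sós–Turán: let r_1, ..., r_42 be the row sums and z = Σ r_i the total number of 1s. Each pair of columns can share at most one row with both entries 1 (else a 2×2 all-ones block appears), so Σ_i C(r_i, 2) ≤ C(45, 2) = 990. By convexity Σ_i C(r_i, 2) ≥ 42·C(z/42, 2) = z(z − 42)/(2·42), giving z² − 42z − 42·45·44 ≤ 0 and hence z ≤ (1/2)[42 + √(1764 + 4·83160)] = (1/2)[42 + √334404] ≈ (1/2)(42 + 578.2768) = 310.1384.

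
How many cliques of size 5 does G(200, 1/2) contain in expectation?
E[# K_5] = C(200, 5) · (1/2)^C(5, 2) = 2535650040 / 2^10 = 316956255/128 = 2476220.7421875

For each 5-subset S of vertices (there are C(200, 5) = 2535650040 such S), let X_S = 1 if S induces a K_5 (all C(5, 2) = 10 edges present). Then P(X_S = 1) = (1/2)^10 = 1/1024. By linearity of expectation, E[# K_5] = C(200, 5) · (1/2)^10 = 2535650040 / 1024 = 316956255/128 = 2476220.7421875.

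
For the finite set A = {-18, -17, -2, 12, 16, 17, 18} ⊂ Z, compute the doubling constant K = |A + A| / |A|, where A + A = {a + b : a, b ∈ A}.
K = |A + A| / |A| = 25/7

Enumerate A + A = {a + b : a, b ∈ A}. With |A| = 7, there are |A|^2 = 49 ordered sum pairs; collecting distinct values, A + A = {-36, -35, -34, -20, -19, -6, -5, -4, -2, -1, 0, 1, 10, 14, 15, 16, 24, 28, 29, 30, 32, 33, 34, 35, 36}, so |A + A| = 25. Thus K = 25/7. For comparison, the minimum possible |A + A| over all 7-element sets is 2·7 − 1 = 13 (so min K = 13/7), attained only by arithmetic progressions.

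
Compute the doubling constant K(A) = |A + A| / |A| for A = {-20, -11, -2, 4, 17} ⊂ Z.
K = |A + A| / |A| = 14/5

Enumerate A + A = {a + b : a, b ∈ A}. With |A| = 5, there are |A|^2 = 25 ordered sum pairs; collecting distinct values, A + A = {-40, -31, -22, -16, -13, -7, -4, -3, 2, 6, 8, 15, 21, 34}, so |A + A| = 14. Thus K = 14/5. For comparison, the minimum possible |A + A| over all 5-element sets is 2·5 − 1 = 9 (so min K = 9/5), attained only by arithmetic progressions.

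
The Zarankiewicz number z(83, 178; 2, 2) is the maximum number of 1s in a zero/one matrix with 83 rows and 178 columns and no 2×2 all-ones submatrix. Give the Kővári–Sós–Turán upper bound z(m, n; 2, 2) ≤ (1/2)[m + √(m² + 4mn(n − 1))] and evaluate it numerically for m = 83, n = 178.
z(83, 178; 2, 2) ≤ (1/2)[83 + √(83² + 4·83·178·177)] = (1/2)[83 + √10466881] = 1659.128

Kővári–Sós–Turán: let r_1, ..., r_83 be the row sums and z = Σ r_i the total number of 1s. Each pair of columns can share at most one row with both entries 1 (else a 2×2 all-ones block appears), so Σ_i C(r_i, 2) ≤ C(178, 2) = 15753. By convexity Σ_i C(r_i, 2) ≥ 83·C(z/83, 2) = z(z − 83)/(2·83), giving z² − 83z − 83·178·177 ≤ 0 and hence z ≤ (1/2)[83 + √(6889 + 4·2614998)] = (1/2)[83 + √10466881] ≈ (1/2)(83 + 3235.2559) = 1659.128.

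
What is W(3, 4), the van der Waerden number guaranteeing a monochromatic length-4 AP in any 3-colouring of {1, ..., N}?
W(3, 4) = 293

This is a classical value, W(3, 4) = 293, established by combining an explicit 3-colouring of {1, ..., 292} with no monochromatic 4-AP (giving the lower bound W(3, 4) > 292) and a finite case analysis / exhaustive computer search showing every 3-colouring of {1, ..., 293} has such an AP.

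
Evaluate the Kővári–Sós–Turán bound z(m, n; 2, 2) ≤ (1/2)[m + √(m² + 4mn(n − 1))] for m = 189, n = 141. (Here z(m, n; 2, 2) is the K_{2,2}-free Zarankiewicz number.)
z(189, 141; 2, 2) ≤ (1/2)[189 + √(189² + 4·189·141·140)] = (1/2)[189 + √14959161] = 2028.3537

Kővári–Sós–Turán: let r_1, ..., r_189 be the row sums and z = Σ r_i the total number of 1s. Each pair of columns can share at most one row with both entries 1 (else a 2×2 all-ones block appears), so Σ_i C(r_i, 2) ≤ C(141, 2) = 9870. By convexity Σ_i C(r_i, 2) ≥ 189·C(z/189, 2) = z(z − 189)/(2·189), giving z² − 189z − 189·141·140 ≤ 0 and hence z ≤ (1/2)[189 + √(35721 + 4·3730860)] = (1/2)[189 + √14959161] ≈ (1/2)(189 + 3867.7075) = 2028.3537.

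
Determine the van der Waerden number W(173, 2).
W(173, 2) = 173 + 1 = 174

A 2-term AP is any pair of integers, so a monochromatic 2-AP exists iff some colour is used at least twice. With 173 colours, the colouring i ↦ i on {1, ..., 173} uses each colour once, avoiding any monochromatic pair, so W(173, 2) > 173. For {1, ..., 174}, pigeonhole forces two integers of the same colour, which form a monochromatic 2-AP. Hence W(173, 2) = 174.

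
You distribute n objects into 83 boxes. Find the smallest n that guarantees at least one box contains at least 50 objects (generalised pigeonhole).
n = (50 − 1)·83 + 1 = 4068

By the generalised pigeonhole principle, to guarantee some box contains ≥ r objects we need more than (r − 1) · k objects total. Threshold: n = (r − 1) · k + 1. With r = 50 and k = 83: n = 49 · 83 + 1 = 4067 + 1 = 4068. For n = 4067 = 49 · 83, we can put exactly 49 objects in every box, avoiding 50 in any single one — so 4068 is tight.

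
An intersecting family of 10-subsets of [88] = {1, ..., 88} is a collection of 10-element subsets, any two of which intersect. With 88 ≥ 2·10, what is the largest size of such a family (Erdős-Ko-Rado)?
max |F| = C(87, 9) = 512916800670

Erdős-Ko-Rado (1961): when n ≥ 2k, max |F| = C(n−1, k−1). The bound is attained by the star {A : i ∈ A} for any fixed i ∈ [n]. Here C(88−1, 10−1) = C(87, 9) = 512916800670.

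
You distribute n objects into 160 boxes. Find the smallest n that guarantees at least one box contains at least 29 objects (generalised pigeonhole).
n = (29 − 1)·160 + 1 = 4481

By the generalised pigeonhole principle, to guarantee some box contains ≥ r objects we need more than (r − 1) · k objects total. Threshold: n = (r − 1) · k + 1. With r = 29 and k = 160: n = 28 · 160 + 1 = 4480 + 1 = 4481. For n = 4480 = 28 · 160, we can put exactly 28 objects in every box, avoiding 29 in any single one — so 4481 is tight.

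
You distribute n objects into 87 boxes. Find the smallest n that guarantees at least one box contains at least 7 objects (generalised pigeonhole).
n = (7 − 1)·87 + 1 = 523

By the generalised pigeonhole principle, to guarantee some box contains ≥ r objects we need more than (r − 1) · k objects total. Threshold: n = (r − 1) · k + 1. With r = 7 and k = 87: n = 6 · 87 + 1 = 522 + 1 = 523. For n = 522 = 6 · 87, we can put exactly 6 objects in every box, avoiding 7 in any single one — so 523 is tight.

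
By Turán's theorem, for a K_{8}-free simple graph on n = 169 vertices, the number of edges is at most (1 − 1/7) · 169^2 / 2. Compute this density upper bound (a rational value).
Turán density bound = (6/7) · 169^2/2 = 85683/7 ≈ 12240.4286

Turán's theorem: ex(n, K_{r+1}) is achieved by the complete r-partite Turán graph T(n, r) with parts as balanced as possible, and is at most (1 − 1/r) · n^2/2. For r = 7, n = 169: the density bound is (6/7) · 28561/2 = 85683/7 ≈ 12240.4286. The integer-valued extremum is e(T(169, 7)) = 12240, which is strictly less than the density bound 85683/7 since 7 ∤ 169 (the parts of T(169, 7) cannot all be equal).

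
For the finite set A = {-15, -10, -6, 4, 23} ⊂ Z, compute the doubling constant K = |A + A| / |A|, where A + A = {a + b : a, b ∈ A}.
K = |A + A| / |A| = 14/5

Enumerate A + A = {a + b : a, b ∈ A}. With |A| = 5, there are |A|^2 = 25 ordered sum pairs; collecting distinct values, A + A = {-30, -25, -21, -20, -16, -12, -11, -6, -2, 8, 13, 17, 27, 46}, so |A + A| = 14. Thus K = 14/5. For comparison, the minimum possible |A + A| over all 5-element sets is 2·5 − 1 = 9 (so min K = 9/5), attained only by arithmetic progressions.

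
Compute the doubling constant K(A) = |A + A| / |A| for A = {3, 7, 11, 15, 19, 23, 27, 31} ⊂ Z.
K = |A + A| / |A| = 15/8

Enumerate A + A = {a + b : a, b ∈ A}. With |A| = 8, there are |A|^2 = 64 ordered sum pairs; collecting distinct values, A + A = {6, 10, 14, 18, 22, 26, 30, 34, 38, 42, 46, 50, 54, 58, 62}, so |A + A| = 15. Thus K = 15/8. Here |A + A| = 2|A| − 1 = 15, the minimum possible — so K = 15/8 is minimal, which holds iff A is an arithmetic progression.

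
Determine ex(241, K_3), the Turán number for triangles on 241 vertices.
ex(241, K_3) = ⌊241^2/4⌋ = 14520

Mantel (1907): a triangle-free graph on n vertices has at most ⌊n^2/4⌋ edges, with equality for the complete bipartite graph K_{⌊n/2⌋, ⌈n/2⌉}. For n = 241: ⌊241^2/4⌋ = ⌊58081/4⌋ = 14520. The extremal graph is K_{120, 121}, which has 120·121 = 14520 edges.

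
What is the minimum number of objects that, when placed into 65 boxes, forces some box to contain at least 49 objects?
n = (49 − 1)·65 + 1 = 3121

By the generalised pigeonhole principle, to guarantee some box contains ≥ r objects we need more than (r − 1) · k objects total. Threshold: n = (r − 1) · k + 1. With r = 49 and k = 65: n = 48 · 65 + 1 = 3120 + 1 = 3121. For n = 3120 = 48 · 65, we can put exactly 48 objects in every box, avoiding 49 in any single one — so 3121 is tight.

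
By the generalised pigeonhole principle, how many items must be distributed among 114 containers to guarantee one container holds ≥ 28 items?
n = (28 − 1)·114 + 1 = 3079

By the generalised pigeonhole principle, to guarantee some box contains ≥ r objects we need more than (r − 1) · k objects total. Threshold: n = (r − 1) · k + 1. With r = 28 and k = 114: n = 27 · 114 + 1 = 3078 + 1 = 3079. For n = 3078 = 27 · 114, we can put exactly 27 objects in every box, avoiding 28 in any single one — so 3079 is tight.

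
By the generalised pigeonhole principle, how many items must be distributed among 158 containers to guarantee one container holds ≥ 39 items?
n = (39 − 1)·158 + 1 = 6005

By the generalised pigeonhole principle, to guarantee some box contains ≥ r objects we need more than (r − 1) · k objects total. Threshold: n = (r − 1) · k + 1. With r = 39 and k = 158: n = 38 · 158 + 1 = 6004 + 1 = 6005. For n = 6004 = 38 · 158, we can put exactly 38 objects in every box, avoiding 39 in any single one — so 6005 is tight.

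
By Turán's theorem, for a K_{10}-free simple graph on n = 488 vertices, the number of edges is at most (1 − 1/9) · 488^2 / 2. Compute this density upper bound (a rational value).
Turán density bound = (8/9) · 488^2/2 = 952576/9 ≈ 105841.7778

Turán's theorem: ex(n, K_{r+1}) is achieved by the complete r-partite Turán graph T(n, r) with parts as balanced as possible, and is at most (1 − 1/r) · n^2/2. For r = 9, n = 488: the density bound is (8/9) · 238144/2 = 952576/9 ≈ 105841.7778. The integer-valued extremum is e(T(488, 9)) = 105841, which is strictly less than the density bound 952576/9 since 9 ∤ 488 (the parts of T(488, 9) cannot all be equal).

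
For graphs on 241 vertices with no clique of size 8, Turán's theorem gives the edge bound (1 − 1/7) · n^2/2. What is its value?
Turán density bound = (6/7) · 241^2/2 = 174243/7 ≈ 24891.8571

Turán's theorem: ex(n, K_{r+1}) is achieved by the complete r-partite Turán graph T(n, r) with parts as balanced as possible, and is at most (1 − 1/r) · n^2/2. For r = 7, n = 241: the density bound is (6/7) · 58081/2 = 174243/7 ≈ 24891.8571. The integer-valued extremum is e(T(241, 7)) = 24891, which is strictly less than the density bound 174243/7 since 7 ∤ 241 (the parts of T(241, 7) cannot all be equal).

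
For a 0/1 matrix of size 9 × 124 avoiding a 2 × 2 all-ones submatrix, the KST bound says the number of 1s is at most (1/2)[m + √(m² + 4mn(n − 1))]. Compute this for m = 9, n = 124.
z(9, 124; 2, 2) ≤ (1/2)[9 + √(9² + 4·9·124·123)] = (1/2)[9 + √549153] = 375.0243

Kővári–Sós–Turán: let r_1, ..., r_9 be the row sums and z = Σ r_i the total number of 1s. Each pair of columns can share at most one row with both entries 1 (else a 2×2 all-ones block appears), so Σ_i C(r_i, 2) ≤ C(124, 2) = 7626. By convexity Σ_i C(r_i, 2) ≥ 9·C(z/9, 2) = z(z − 9)/(2·9), giving z² − 9z − 9·124·123 ≤ 0 and hence z ≤ (1/2)[9 + √(81 + 4·137268)] = (1/2)[9 + √549153] ≈ (1/2)(9 + 741.0486) = 375.0243.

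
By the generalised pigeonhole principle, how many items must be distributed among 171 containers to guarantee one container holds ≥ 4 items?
n = (4 − 1)·171 + 1 = 514

By the generalised pigeonhole principle, to guarantee some box contains ≥ r objects we need more than (r − 1) · k objects total. Threshold: n = (r − 1) · k + 1. With r = 4 and k = 171: n = 3 · 171 + 1 = 513 + 1 = 514. For n = 513 = 3 · 171, we can put exactly 3 objects in every box, avoiding 4 in any single one — so 514 is tight.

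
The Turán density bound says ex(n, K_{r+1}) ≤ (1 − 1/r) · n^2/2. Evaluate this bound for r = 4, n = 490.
Turán density bound = (3/4) · 490^2/2 = 180075/2 ≈ 90037.5

Turán's theorem: ex(n, K_{r+1}) is achieved by the complete r-partite Turán graph T(n, r) with parts as balanced as possible, and is at most (1 − 1/r) · n^2/2. For r = 4, n = 490: the density bound is (3/4) · 240100/2 = 180075/2 ≈ 90037.5. The integer-valued extremum is e(T(490, 4)) = 90037, which is strictly less than the density bound 180075/2 since 4 ∤ 490 (the parts of T(490, 4) cannot all be equal).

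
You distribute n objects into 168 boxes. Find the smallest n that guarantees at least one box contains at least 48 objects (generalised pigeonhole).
n = (48 − 1)·168 + 1 = 7897

By the generalised pigeonhole principle, to guarantee some box contains ≥ r objects we need more than (r − 1) · k objects total. Threshold: n = (r − 1) · k + 1. With r = 48 and k = 168: n = 47 · 168 + 1 = 7896 + 1 = 7897. For n = 7896 = 47 · 168, we can put exactly 47 objects in every box, avoiding 48 in any single one — so 7897 is tight.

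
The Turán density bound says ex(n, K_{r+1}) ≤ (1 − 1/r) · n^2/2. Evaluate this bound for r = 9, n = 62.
Turán density bound = (8/9) · 62^2/2 = 15376/9 ≈ 1708.4444

Turán's theorem: ex(n, K_{r+1}) is achieved by the complete r-partite Turán graph T(n, r) with parts as balanced as possible, and is at most (1 − 1/r) · n^2/2. For r = 9, n = 62: the density bound is (8/9) · 3844/2 = 15376/9 ≈ 1708.4444. The integer-valued extremum is e(T(62, 9)) = 1708, which is strictly less than the density bound 15376/9 since 9 ∤ 62 (the parts of T(62, 9) cannot all be equal).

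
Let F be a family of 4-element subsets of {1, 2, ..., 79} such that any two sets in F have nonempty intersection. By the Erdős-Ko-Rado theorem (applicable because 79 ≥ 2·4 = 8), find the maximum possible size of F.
max |F| = C(78, 3) = 76076

The Erdős-Ko-Rado theorem states: for n ≥ 2k, an intersecting family of k-subsets of an n-element set has size at most C(n − 1, k − 1), with equality for 'star' families {A ⊆ [n] : |A| = k, i ∈ A} (fix an element i). For n = 79, k = 4: C(78, 3) = 76076.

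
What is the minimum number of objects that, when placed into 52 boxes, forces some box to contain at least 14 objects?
n = (14 − 1)·52 + 1 = 677

By the generalised pigeonhole principle, to guarantee some box contains ≥ r objects we need more than (r − 1) · k objects total. Threshold: n = (r − 1) · k + 1. With r = 14 and k = 52: n = 13 · 52 + 1 = 676 + 1 = 677. For n = 676 = 13 · 52, we can put exactly 13 objects in every box, avoiding 14 in any single one — so 677 is tight.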